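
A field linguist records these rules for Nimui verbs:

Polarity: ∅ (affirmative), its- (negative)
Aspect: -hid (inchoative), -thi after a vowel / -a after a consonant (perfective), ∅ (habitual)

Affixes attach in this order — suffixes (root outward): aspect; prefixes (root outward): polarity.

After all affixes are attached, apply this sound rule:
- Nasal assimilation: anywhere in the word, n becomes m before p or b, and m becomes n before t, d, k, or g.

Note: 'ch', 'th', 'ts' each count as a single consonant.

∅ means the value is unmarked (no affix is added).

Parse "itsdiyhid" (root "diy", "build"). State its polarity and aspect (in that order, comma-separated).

negative, inchoative

Segment: its-diy-hid.
polarity: its- → negative.
aspect: -hid → inchoative.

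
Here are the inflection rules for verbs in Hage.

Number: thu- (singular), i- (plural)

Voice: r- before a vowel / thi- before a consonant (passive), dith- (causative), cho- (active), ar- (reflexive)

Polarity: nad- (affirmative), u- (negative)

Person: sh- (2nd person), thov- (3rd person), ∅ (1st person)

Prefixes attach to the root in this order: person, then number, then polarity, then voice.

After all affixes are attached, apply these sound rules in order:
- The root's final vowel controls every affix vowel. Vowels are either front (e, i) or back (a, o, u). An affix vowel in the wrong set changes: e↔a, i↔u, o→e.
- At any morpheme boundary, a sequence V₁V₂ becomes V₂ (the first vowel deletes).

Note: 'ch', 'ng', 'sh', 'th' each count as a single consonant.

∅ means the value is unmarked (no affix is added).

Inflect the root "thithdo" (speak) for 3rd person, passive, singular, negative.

ruthuthovthithdo

Attach person 3rd person thov- → thovthithdo.
Attach number singular thu- → thuthovthithdo.
Attach polarity negative u- → uthuthovthithdo.
Attach voice passive r- (before vowel 'u') → ruthuthovthithdo.
Vowel harmony: no change.
Vowel deletion: no change.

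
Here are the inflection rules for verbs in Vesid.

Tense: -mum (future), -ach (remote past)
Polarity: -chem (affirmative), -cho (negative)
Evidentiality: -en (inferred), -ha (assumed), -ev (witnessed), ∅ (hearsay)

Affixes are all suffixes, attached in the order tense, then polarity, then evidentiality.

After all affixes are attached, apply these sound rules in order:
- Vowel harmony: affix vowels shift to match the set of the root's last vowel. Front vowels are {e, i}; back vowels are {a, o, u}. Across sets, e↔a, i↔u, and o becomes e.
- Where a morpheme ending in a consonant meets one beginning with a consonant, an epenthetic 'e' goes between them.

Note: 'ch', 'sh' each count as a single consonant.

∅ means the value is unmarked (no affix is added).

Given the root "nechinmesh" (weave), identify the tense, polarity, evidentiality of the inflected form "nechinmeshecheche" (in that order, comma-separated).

Segment: nechinmesh-ach-cho.
tense: -ach → remote past.
polarity: -cho → negative.
evidentiality: ∅ → hearsay.

remote past, negative, hearsay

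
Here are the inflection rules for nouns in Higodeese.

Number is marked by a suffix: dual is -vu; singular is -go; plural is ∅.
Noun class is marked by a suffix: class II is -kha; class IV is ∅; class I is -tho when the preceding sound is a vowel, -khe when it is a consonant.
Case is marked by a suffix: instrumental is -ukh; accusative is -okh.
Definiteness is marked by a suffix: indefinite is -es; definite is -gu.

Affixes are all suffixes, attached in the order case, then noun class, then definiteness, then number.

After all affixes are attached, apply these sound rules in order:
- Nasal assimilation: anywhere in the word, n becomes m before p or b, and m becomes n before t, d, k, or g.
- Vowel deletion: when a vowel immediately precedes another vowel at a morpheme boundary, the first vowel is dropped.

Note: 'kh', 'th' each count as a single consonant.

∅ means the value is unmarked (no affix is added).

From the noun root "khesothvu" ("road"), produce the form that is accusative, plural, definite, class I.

khesothvokhkhegu

Attach case accusative -okh → khesothvuokh.
Attach noun class class I -khe (after consonant 'kh') → khesothvuokhkhe.
Attach definiteness definite -gu → khesothvuokhkhegu.
number = plural: zero marking, form stays khesothvuokhkhegu.
Nasal assimilation: no change.
Apply vowel deletion: khesothvuokhkhegu → khesothvokhkhegu.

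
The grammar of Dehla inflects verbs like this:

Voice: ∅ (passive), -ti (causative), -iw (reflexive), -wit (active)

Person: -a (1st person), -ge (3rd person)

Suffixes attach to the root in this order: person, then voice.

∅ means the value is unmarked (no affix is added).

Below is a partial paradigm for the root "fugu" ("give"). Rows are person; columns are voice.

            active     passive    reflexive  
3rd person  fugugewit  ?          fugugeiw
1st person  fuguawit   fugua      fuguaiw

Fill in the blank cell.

fuguge

Attach person 3rd person -ge → fuguge.
voice = passive: zero marking, form stays fuguge.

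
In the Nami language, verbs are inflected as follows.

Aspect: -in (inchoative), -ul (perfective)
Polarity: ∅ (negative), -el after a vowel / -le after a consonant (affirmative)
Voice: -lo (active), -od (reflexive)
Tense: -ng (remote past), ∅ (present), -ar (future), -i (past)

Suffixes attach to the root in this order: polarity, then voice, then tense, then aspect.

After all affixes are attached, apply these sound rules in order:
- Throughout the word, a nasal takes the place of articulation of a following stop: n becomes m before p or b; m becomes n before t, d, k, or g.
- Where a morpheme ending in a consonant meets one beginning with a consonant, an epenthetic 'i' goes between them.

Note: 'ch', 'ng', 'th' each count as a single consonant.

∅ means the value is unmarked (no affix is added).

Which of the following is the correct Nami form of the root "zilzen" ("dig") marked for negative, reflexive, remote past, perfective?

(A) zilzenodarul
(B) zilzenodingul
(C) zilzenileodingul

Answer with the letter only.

polarity = negative: zero marking, form stays zilzen.
Attach voice reflexive -od → zilzenod.
Attach tense remote past -ng → zilzenodng.
Attach aspect perfective -ul → zilzenodngul.
Nasal assimilation: no change.
Apply epenthesis: zilzenodngul → zilzenodingul.
So the correct form is zilzenodingul, option (B).
(A) zilzenodarul is wrong: it uses future instead of remote past for tense.
(C) zilzenileodingul is wrong: it uses affirmative instead of negative for polarity.

B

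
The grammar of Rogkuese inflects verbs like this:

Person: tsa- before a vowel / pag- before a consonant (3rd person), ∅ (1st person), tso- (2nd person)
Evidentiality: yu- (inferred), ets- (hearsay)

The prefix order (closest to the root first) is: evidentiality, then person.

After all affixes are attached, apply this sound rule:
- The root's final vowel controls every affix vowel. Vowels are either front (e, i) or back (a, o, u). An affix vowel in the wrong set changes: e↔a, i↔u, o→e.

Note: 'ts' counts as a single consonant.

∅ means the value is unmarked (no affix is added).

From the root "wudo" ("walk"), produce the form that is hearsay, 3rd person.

tsaatswudo

Attach evidentiality hearsay ets- → etswudo.
Attach person 3rd person tsa- (before vowel 'e') → tsaetswudo.
Apply vowel harmony: tsaetswudo → tsaatswudo.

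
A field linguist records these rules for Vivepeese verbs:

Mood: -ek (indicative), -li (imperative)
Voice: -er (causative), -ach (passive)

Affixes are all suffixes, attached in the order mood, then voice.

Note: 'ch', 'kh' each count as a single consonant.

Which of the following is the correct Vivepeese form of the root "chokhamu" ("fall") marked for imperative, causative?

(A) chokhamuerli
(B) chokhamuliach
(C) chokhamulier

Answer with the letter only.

Attach mood imperative -li → chokhamuli.
Attach voice causative -er → chokhamulier.
So the correct form is chokhamulier, option (C).
(B) chokhamuliach is wrong: it uses passive instead of causative for voice.
(A) chokhamuerli is wrong: it has the affixes in the wrong order.

C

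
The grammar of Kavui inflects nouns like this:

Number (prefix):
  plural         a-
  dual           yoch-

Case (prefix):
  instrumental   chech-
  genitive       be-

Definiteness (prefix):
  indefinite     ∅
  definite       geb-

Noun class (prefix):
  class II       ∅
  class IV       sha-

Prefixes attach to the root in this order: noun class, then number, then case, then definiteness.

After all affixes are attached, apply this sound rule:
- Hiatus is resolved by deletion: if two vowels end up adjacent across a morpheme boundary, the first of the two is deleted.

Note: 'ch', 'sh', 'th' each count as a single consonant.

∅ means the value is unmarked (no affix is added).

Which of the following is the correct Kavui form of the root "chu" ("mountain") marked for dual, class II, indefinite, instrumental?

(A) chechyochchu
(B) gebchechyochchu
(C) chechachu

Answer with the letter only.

A

noun class = class II: zero marking, form stays chu.
Attach number dual yoch- → yochchu.
Attach case instrumental chech- → chechyochchu.
definiteness = indefinite: zero marking, form stays chechyochchu.
Vowel deletion: no change.
So the correct form is chechyochchu, option (A).
(B) gebchechyochchu is wrong: it uses definite instead of indefinite for definiteness.
(C) chechachu is wrong: it uses plural instead of dual for number.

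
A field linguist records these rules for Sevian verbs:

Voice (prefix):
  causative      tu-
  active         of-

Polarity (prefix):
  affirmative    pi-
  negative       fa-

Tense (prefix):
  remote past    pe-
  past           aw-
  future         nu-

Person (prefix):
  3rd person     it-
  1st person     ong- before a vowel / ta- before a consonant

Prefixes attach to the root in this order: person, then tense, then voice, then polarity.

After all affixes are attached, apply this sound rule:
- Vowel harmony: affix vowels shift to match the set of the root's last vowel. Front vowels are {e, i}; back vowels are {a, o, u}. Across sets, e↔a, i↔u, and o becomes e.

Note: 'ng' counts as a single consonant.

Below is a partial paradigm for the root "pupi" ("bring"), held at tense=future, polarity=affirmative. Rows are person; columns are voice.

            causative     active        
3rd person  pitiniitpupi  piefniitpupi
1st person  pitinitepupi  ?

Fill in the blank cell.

piefnitepupi

Attach person 1st person ta- (before consonant 'p') → tapupi.
Attach tense future nu- → nutapupi.
Attach voice active of- → ofnutapupi.
Attach polarity affirmative pi- → piofnutapupi.
Apply vowel harmony: piofnutapupi → piefnitepupi.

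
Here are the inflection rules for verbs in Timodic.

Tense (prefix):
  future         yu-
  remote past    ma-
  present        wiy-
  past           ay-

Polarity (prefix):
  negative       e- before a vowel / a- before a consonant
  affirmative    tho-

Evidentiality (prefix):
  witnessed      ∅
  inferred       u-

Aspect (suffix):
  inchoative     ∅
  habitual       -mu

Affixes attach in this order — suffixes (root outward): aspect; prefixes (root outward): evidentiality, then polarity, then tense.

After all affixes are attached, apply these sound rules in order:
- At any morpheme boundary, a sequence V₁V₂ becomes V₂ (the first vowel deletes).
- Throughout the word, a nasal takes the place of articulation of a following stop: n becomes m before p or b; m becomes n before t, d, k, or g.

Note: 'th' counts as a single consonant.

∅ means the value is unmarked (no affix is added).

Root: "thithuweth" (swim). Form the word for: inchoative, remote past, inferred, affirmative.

mathuthithuweth

Attach evidentiality inferred u- → uthithuweth.
Attach polarity affirmative tho- → thouthithuweth.
Attach tense remote past ma- → mathouthithuweth.
aspect = inchoative: zero marking, form stays mathouthithuweth.
Apply vowel deletion: mathouthithuweth → mathuthithuweth.
Nasal assimilation: no change.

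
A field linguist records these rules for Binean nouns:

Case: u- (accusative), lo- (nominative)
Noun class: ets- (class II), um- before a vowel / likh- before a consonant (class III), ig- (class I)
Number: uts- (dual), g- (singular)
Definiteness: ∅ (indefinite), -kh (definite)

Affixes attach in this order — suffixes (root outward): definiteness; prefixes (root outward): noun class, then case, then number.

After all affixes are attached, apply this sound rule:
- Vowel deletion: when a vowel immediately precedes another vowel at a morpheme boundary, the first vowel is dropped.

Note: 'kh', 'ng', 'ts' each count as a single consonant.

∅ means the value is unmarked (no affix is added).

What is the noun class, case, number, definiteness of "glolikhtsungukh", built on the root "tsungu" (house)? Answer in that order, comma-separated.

Segment: g-lo-likh-tsungu-kh.
noun class: um/likh- → class III.
case: lo- → nominative.
number: g- → singular.
definiteness: -kh → definite.

class III, nominative, singular, definite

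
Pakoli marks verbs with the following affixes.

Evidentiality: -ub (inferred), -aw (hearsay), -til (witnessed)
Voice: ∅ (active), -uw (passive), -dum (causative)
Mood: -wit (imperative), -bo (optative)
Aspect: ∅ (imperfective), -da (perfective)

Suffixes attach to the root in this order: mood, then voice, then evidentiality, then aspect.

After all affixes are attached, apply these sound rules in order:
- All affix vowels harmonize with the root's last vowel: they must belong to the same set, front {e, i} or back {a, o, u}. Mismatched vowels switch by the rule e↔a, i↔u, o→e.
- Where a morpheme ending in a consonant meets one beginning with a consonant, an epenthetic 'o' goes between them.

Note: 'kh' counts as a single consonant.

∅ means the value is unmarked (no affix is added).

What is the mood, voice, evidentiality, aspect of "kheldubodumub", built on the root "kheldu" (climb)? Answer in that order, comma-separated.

Segment: kheldu-bo-dum-ub.
mood: -bo → optative.
voice: -dum → causative.
evidentiality: -ub → inferred.
aspect: ∅ → imperfective.

optative, causative, inferred, imperfective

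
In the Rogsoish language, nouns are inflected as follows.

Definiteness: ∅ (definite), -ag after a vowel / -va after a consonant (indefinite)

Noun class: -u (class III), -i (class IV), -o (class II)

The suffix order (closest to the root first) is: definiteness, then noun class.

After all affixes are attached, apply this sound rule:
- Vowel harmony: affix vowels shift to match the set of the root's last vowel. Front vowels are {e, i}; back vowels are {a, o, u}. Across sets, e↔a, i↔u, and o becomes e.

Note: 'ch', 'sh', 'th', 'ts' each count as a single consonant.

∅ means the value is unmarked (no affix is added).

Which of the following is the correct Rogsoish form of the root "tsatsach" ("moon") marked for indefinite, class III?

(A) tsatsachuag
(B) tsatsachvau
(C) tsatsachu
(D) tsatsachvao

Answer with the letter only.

B

Attach definiteness indefinite -va (after consonant 'ch') → tsatsachva.
Attach noun class class III -u → tsatsachvau.
Vowel harmony: no change.
So the correct form is tsatsachvau, option (B).
(C) tsatsachu is wrong: it uses definite instead of indefinite for definiteness.
(D) tsatsachvao is wrong: it uses class II instead of class III for noun class.
(A) tsatsachuag is wrong: it has the affixes in the wrong order.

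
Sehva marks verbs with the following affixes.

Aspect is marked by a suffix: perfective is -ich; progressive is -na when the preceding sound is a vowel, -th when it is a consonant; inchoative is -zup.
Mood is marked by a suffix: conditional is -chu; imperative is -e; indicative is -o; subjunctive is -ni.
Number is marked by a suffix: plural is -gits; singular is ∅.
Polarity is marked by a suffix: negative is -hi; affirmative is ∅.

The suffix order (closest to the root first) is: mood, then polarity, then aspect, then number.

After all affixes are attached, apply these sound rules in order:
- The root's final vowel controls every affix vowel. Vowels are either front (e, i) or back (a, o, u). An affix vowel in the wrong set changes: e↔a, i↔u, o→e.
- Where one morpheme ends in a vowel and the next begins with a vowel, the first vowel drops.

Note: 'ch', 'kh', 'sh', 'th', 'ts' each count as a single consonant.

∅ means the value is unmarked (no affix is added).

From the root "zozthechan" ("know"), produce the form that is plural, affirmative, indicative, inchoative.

zozthechanozupguts

Attach mood indicative -o → zozthechano.
polarity = affirmative: zero marking, form stays zozthechano.
Attach aspect inchoative -zup → zozthechanozup.
Attach number plural -gits → zozthechanozupgits.
Apply vowel harmony: zozthechanozupgits → zozthechanozupguts.
Vowel deletion: no change.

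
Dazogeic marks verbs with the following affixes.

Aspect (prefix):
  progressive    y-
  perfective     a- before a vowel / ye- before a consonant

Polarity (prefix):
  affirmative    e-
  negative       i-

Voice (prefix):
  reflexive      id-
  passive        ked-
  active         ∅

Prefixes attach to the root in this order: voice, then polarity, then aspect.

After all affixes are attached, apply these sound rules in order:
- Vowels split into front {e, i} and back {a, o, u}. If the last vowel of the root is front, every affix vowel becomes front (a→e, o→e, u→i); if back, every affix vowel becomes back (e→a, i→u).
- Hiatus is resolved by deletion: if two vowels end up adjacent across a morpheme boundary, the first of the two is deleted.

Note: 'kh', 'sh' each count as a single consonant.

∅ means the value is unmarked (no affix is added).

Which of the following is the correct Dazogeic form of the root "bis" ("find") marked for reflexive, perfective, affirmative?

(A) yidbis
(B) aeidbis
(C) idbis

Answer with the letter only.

C

Attach voice reflexive id- → idbis.
Attach polarity affirmative e- → eidbis.
Attach aspect perfective a- (before vowel 'e') → aeidbis.
Apply vowel harmony: aeidbis → eeidbis.
Apply vowel deletion: eeidbis → idbis.
So the correct form is idbis, option (C).
(A) yidbis is wrong: it uses progressive instead of perfective for aspect.
(B) aeidbis is wrong: it fails to apply the sound rule(s).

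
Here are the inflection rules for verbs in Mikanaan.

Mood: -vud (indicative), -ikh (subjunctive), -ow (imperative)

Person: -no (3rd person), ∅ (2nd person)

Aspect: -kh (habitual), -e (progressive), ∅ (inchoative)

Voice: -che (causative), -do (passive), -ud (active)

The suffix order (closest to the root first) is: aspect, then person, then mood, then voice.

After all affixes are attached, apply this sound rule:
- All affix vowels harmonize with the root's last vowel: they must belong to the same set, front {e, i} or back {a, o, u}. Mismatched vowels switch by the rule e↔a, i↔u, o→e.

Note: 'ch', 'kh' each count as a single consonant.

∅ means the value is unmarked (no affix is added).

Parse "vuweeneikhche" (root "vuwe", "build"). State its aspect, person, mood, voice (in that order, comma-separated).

Segment: vuwe-e-no-ikh-che.
aspect: -e → progressive.
person: -no → 3rd person.
mood: -ikh → subjunctive.
voice: -che → causative.

progressive, 3rd person, subjunctive, causative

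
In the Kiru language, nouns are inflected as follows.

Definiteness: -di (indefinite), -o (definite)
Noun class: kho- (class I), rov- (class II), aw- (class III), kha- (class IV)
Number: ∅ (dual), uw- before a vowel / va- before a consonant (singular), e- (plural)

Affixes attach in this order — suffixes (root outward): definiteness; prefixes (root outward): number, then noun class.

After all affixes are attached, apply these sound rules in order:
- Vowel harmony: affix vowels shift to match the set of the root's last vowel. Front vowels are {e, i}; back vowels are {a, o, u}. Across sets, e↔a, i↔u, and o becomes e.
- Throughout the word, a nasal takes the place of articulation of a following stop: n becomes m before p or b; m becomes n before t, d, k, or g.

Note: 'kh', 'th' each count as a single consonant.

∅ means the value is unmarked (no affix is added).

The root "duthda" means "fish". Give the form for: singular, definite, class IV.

khavaduthdao

Attach number singular va- (before consonant 'd') → vaduthda.
Attach definiteness definite -o → vaduthdao.
Attach noun class class IV kha- → khavaduthdao.
Vowel harmony: no change.
Nasal assimilation: no change.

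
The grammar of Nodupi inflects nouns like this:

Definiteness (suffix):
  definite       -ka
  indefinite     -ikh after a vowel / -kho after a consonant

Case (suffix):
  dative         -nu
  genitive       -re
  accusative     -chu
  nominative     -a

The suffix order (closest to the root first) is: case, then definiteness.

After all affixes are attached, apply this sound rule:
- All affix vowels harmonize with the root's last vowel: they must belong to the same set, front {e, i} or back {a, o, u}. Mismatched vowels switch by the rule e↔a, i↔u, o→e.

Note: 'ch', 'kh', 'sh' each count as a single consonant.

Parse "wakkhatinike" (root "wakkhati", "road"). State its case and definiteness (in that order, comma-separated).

dative, definite

Segment: wakkhati-nu-ka.
case: -nu → dative.
definiteness: -ka → definite.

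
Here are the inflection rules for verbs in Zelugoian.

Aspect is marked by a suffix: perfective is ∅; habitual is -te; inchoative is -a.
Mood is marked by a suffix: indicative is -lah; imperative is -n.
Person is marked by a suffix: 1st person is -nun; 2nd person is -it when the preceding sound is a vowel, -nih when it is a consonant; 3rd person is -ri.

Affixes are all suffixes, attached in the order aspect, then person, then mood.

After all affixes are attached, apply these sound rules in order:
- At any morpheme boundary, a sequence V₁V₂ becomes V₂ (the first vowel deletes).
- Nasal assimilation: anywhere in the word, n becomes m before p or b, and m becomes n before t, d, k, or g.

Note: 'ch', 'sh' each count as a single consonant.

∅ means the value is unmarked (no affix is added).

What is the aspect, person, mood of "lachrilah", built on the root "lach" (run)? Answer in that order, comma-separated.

Segment: lach-ri-lah.
aspect: ∅ → perfective.
person: -ri → 3rd person.
mood: -lah → indicative.

perfective, 3rd person, indicative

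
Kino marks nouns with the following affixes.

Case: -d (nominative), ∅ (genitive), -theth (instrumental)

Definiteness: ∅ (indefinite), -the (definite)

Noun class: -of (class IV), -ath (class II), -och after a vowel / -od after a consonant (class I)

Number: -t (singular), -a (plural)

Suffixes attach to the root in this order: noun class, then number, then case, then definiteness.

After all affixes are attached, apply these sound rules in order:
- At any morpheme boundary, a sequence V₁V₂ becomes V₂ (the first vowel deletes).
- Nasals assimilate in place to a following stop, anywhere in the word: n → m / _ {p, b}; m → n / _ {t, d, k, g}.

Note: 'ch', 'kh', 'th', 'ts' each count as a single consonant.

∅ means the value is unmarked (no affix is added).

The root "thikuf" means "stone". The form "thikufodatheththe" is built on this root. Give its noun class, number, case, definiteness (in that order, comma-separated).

class I, plural, instrumental, definite

Segment: thikuf-od-a-theth-the.
noun class: -och/od → class I.
number: -a → plural.
case: -theth → instrumental.
definiteness: -the → definite.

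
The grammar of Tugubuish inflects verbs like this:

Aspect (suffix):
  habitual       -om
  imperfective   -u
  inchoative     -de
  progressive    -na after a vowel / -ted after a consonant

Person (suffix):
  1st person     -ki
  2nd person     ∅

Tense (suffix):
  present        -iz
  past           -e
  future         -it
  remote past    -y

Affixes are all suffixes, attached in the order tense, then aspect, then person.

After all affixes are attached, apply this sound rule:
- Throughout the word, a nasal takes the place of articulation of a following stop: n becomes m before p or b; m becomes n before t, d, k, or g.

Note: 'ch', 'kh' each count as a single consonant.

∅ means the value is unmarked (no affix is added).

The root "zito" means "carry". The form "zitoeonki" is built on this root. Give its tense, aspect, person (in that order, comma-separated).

Segment: zito-e-om-ki.
tense: -e → past.
aspect: -om → habitual.
person: -ki → 1st person.

past, habitual, 1st person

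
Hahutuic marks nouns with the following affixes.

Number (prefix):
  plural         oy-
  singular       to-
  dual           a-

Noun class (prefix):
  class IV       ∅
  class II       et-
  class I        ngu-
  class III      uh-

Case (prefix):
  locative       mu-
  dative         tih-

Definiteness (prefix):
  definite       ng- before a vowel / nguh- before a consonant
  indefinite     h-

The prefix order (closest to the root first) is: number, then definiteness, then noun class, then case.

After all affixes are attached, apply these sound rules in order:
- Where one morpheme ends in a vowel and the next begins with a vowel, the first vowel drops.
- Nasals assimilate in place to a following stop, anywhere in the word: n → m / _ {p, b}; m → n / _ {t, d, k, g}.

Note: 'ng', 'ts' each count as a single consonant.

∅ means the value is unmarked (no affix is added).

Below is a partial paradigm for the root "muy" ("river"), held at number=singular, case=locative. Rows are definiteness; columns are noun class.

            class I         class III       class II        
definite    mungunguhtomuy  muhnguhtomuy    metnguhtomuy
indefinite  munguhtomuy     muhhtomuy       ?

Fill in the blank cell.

methtomuy

Attach number singular to- → tomuy.
Attach definiteness indefinite h- → htomuy.
Attach noun class class II et- → ethtomuy.
Attach case locative mu- → muethtomuy.
Apply vowel deletion: muethtomuy → methtomuy.
Nasal assimilation: no change.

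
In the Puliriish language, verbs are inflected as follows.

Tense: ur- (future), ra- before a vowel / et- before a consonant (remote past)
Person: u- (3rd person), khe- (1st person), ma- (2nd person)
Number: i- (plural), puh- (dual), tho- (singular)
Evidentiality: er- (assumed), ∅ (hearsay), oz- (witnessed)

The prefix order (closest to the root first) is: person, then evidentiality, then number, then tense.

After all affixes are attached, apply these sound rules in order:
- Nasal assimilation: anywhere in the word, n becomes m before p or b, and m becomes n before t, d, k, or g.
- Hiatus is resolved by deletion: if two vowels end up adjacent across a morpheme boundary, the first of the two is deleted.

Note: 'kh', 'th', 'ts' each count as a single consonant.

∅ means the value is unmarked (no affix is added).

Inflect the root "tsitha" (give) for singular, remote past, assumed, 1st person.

Attach person 1st person khe- → khetsitha.
Attach evidentiality assumed er- → erkhetsitha.
Attach number singular tho- → thoerkhetsitha.
Attach tense remote past et- (before consonant 'th') → etthoerkhetsitha.
Nasal assimilation: no change.
Apply vowel deletion: etthoerkhetsitha → ettherkhetsitha.

ettherkhetsitha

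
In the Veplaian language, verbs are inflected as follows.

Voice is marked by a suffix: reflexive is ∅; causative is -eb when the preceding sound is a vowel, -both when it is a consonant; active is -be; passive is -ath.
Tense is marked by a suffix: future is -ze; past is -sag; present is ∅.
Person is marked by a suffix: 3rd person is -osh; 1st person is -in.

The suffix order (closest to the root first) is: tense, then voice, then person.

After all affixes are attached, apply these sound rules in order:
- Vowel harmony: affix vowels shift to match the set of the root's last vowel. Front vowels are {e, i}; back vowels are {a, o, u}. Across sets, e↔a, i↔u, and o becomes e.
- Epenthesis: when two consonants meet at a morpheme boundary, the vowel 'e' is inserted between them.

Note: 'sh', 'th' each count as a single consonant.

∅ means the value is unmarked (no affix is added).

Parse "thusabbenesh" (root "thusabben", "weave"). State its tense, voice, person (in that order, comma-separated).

Segment: thusabben-osh.
tense: ∅ → present.
voice: ∅ → reflexive.
person: -osh → 3rd person.

present, reflexive, 3rd person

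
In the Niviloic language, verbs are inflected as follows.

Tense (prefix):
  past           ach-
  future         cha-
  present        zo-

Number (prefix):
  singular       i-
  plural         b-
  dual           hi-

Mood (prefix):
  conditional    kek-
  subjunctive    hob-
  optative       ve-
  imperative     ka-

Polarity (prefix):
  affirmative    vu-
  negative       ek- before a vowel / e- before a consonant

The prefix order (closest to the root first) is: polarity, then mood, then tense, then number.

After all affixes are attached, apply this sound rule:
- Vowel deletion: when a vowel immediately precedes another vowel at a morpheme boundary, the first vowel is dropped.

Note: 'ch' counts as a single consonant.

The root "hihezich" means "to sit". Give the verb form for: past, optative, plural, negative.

bachvehihezich

Attach polarity negative e- (before consonant 'h') → ehihezich.
Attach mood optative ve- → veehihezich.
Attach tense past ach- → achveehihezich.
Attach number plural b- → bachveehihezich.
Apply vowel deletion: bachveehihezich → bachvehihezich.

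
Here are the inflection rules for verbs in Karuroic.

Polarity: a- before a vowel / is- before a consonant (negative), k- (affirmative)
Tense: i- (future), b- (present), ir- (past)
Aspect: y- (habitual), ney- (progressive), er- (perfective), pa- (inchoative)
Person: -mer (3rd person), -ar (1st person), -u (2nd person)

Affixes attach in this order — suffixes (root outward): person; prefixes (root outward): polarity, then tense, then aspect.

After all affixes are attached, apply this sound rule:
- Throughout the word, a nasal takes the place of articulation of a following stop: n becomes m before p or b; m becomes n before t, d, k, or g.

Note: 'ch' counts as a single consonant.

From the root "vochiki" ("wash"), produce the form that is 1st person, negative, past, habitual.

Attach person 1st person -ar → vochikiar.
Attach polarity negative is- (before consonant 'v') → isvochikiar.
Attach tense past ir- → irisvochikiar.
Attach aspect habitual y- → yirisvochikiar.
Nasal assimilation: no change.

yirisvochikiar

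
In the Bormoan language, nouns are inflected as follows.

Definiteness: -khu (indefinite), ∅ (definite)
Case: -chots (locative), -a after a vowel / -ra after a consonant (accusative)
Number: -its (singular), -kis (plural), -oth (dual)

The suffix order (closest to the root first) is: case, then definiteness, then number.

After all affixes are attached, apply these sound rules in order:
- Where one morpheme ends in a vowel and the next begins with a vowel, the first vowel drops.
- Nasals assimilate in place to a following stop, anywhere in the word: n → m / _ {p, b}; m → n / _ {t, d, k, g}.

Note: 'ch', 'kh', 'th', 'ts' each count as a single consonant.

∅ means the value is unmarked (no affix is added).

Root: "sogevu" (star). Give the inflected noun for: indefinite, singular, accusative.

sogevakhits

Attach case accusative -a (after vowel 'u') → sogevua.
Attach definiteness indefinite -khu → sogevuakhu.
Attach number singular -its → sogevuakhuits.
Apply vowel deletion: sogevuakhuits → sogevakhits.
Nasal assimilation: no change.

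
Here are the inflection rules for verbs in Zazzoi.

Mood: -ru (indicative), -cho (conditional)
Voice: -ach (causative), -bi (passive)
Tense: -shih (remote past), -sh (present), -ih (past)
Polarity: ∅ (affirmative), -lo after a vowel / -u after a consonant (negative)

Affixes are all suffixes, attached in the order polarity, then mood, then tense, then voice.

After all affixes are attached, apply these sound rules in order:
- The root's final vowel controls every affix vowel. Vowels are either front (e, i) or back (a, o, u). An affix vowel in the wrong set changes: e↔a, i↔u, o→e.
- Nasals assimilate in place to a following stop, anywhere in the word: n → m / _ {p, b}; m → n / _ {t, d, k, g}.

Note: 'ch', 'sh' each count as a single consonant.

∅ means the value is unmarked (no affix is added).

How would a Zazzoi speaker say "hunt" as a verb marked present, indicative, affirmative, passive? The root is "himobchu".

polarity = affirmative: zero marking, form stays himobchu.
Attach mood indicative -ru → himobchuru.
Attach tense present -sh → himobchurush.
Attach voice passive -bi → himobchurushbi.
Apply vowel harmony: himobchurushbi → himobchurushbu.
Nasal assimilation: no change.

himobchurushbu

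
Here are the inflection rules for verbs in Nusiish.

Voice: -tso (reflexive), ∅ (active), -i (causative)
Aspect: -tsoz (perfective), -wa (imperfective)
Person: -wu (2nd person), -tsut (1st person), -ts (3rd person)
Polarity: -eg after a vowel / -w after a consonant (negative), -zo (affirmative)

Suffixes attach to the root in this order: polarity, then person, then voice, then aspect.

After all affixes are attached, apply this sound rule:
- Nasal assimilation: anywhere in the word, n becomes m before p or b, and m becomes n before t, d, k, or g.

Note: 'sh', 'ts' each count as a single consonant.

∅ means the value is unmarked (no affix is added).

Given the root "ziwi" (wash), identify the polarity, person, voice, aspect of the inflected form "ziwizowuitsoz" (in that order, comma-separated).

Segment: ziwi-zo-wu-i-tsoz.
polarity: -zo → affirmative.
person: -wu → 2nd person.
voice: -i → causative.
aspect: -tsoz → perfective.

affirmative, 2nd person, causative, perfective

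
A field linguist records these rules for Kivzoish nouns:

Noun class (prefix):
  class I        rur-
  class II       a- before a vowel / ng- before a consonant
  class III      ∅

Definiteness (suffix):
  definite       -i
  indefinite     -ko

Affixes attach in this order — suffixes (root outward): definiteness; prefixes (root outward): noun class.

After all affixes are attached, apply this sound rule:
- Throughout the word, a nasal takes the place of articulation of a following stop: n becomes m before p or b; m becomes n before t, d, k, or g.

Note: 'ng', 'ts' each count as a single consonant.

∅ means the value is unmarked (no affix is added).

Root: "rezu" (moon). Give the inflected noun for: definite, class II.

ngrezui

Attach noun class class II ng- (before consonant 'r') → ngrezu.
Attach definiteness definite -i → ngrezui.
Nasal assimilation: no change.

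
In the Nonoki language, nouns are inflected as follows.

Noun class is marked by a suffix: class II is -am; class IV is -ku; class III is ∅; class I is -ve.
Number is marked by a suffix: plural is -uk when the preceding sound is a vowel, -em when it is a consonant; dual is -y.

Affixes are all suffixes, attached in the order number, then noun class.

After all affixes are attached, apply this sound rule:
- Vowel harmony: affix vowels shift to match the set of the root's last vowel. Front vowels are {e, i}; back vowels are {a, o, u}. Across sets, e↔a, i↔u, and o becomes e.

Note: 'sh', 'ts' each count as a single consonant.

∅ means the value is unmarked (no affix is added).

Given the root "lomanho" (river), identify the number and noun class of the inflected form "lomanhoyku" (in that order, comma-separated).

dual, class IV

Segment: lomanho-y-ku.
number: -y → dual.
noun class: -ku → class IV.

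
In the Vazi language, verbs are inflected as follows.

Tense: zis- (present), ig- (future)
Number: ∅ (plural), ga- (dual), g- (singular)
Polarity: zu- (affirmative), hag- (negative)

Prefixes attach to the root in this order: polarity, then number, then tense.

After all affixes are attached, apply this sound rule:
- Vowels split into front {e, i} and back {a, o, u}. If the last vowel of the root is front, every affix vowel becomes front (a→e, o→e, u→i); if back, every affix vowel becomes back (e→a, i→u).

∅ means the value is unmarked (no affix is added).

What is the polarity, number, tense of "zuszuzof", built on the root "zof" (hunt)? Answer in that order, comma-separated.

Segment: zis-zu-zof.
polarity: zu- → affirmative.
number: ∅ → plural.
tense: zis- → present.

affirmative, plural, present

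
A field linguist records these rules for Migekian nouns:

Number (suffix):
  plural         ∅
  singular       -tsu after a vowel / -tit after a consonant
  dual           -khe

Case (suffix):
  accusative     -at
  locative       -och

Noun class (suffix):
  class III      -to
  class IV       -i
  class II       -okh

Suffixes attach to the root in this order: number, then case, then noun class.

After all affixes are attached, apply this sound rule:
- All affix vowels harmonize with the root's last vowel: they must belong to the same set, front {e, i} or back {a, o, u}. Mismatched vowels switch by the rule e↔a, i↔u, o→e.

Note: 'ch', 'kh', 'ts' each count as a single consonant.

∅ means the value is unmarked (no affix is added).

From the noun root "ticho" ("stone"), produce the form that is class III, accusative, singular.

Attach number singular -tsu (after vowel 'o') → tichotsu.
Attach case accusative -at → tichotsuat.
Attach noun class class III -to → tichotsuatto.
Vowel harmony: no change.

tichotsuatto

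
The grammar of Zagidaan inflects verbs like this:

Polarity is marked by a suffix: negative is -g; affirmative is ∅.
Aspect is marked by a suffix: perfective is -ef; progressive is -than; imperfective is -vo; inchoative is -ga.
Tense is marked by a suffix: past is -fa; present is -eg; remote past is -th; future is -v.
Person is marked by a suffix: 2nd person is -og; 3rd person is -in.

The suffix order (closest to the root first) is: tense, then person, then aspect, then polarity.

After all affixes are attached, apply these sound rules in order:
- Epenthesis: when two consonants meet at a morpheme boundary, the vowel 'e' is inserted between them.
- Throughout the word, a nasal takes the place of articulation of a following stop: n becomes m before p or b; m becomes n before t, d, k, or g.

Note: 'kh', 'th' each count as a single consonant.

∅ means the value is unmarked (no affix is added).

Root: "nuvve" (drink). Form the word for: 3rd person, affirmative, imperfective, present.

nuvveeginevo

Attach tense present -eg → nuvveeg.
Attach person 3rd person -in → nuvveegin.
Attach aspect imperfective -vo → nuvveeginvo.
polarity = affirmative: zero marking, form stays nuvveeginvo.
Apply epenthesis: nuvveeginvo → nuvveeginevo.
Nasal assimilation: no change.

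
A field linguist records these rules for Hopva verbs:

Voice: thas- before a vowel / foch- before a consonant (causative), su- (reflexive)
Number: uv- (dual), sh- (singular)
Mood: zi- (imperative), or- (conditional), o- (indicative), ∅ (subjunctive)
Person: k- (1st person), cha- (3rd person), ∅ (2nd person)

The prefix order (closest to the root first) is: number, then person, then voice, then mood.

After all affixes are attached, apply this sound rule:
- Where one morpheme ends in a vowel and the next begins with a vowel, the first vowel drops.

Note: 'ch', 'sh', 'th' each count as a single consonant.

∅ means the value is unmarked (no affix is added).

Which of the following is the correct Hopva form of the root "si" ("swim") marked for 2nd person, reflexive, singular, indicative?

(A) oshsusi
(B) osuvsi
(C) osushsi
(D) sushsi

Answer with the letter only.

C

Attach number singular sh- → shsi.
person = 2nd person: zero marking, form stays shsi.
Attach voice reflexive su- → sushsi.
Attach mood indicative o- → osushsi.
Vowel deletion: no change.
So the correct form is osushsi, option (C).
(A) oshsusi is wrong: it has the affixes in the wrong order.
(D) sushsi is wrong: it uses subjunctive instead of indicative for mood.
(B) osuvsi is wrong: it uses dual instead of singular for number.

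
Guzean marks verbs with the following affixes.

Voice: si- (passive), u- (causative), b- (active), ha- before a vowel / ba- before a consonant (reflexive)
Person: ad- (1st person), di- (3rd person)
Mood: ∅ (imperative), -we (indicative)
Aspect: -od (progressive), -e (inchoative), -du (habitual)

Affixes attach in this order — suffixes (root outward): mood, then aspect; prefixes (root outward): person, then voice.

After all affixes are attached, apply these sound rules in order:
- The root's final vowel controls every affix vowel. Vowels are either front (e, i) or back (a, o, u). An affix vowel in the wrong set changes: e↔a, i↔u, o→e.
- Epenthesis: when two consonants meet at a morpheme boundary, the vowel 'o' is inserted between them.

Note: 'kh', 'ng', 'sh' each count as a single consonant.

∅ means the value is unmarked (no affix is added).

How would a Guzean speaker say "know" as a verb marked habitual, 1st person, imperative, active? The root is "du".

badodudu

Attach person 1st person ad- → addu.
mood = imperative: zero marking, form stays addu.
Attach voice active b- → baddu.
Attach aspect habitual -du → baddudu.
Vowel harmony: no change.
Apply epenthesis: baddudu → badodudu.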